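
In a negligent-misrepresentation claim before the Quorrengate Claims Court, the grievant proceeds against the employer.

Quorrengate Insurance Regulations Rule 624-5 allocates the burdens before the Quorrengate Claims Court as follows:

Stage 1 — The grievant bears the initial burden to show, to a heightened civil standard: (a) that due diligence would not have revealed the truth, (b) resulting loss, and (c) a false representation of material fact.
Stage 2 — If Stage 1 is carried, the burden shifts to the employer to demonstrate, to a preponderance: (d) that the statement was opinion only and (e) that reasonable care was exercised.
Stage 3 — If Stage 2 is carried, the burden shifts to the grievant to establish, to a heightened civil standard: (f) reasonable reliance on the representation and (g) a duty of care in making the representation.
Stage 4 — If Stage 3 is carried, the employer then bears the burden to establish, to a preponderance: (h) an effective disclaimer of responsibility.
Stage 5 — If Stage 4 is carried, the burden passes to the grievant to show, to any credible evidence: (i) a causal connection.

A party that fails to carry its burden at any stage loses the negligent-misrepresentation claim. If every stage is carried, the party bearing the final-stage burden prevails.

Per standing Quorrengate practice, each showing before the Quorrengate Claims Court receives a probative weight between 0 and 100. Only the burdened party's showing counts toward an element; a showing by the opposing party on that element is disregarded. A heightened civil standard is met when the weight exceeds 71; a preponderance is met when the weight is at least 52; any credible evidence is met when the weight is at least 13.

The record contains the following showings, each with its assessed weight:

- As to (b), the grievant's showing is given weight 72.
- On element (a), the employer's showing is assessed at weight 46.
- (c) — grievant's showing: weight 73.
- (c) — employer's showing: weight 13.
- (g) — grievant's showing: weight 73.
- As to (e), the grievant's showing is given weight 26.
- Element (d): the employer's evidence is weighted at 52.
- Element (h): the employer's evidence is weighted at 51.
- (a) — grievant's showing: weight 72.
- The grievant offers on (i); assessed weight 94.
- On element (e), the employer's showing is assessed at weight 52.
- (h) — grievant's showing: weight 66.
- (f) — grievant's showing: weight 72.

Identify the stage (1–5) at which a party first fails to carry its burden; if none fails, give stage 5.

Stage 1 — burden on grievant; standard: a heightened civil standard (weight exceeds 71).
    (a): 72 (employer's 46 disregarded) > 71 [met]
    (b): 72 > 71 [met]
    (c): 73 (employer's 13 disregarded) > 71 [met]
  All elements met. The burden passes to the employer.
Stage 2 — burden on employer; standard: a preponderance (weight is at least 52).
    (d): 52 ≥ 52 [met]
    (e): 52 (grievant's 26 disregarded) ≥ 52 [met]
  Stage 2 carried; the burden shifts to the grievant.
Stage 3 — burden on grievant; standard: a heightened civil standard (weight exceeds 71).
    (f): 72 > 71 [met]
    (g): 73 > 71 [met]
  Stage 3 carried; the burden shifts to the employer.
Stage 4 — burden on employer; standard: a preponderance (weight is at least 52).
    (h): 51 (grievant's 66 disregarded) < 52 [not met]
  Not every element is met, so the employer fails to carry Stage 4.
The analysis ends at Stage 4; the grievant prevails.

stage 4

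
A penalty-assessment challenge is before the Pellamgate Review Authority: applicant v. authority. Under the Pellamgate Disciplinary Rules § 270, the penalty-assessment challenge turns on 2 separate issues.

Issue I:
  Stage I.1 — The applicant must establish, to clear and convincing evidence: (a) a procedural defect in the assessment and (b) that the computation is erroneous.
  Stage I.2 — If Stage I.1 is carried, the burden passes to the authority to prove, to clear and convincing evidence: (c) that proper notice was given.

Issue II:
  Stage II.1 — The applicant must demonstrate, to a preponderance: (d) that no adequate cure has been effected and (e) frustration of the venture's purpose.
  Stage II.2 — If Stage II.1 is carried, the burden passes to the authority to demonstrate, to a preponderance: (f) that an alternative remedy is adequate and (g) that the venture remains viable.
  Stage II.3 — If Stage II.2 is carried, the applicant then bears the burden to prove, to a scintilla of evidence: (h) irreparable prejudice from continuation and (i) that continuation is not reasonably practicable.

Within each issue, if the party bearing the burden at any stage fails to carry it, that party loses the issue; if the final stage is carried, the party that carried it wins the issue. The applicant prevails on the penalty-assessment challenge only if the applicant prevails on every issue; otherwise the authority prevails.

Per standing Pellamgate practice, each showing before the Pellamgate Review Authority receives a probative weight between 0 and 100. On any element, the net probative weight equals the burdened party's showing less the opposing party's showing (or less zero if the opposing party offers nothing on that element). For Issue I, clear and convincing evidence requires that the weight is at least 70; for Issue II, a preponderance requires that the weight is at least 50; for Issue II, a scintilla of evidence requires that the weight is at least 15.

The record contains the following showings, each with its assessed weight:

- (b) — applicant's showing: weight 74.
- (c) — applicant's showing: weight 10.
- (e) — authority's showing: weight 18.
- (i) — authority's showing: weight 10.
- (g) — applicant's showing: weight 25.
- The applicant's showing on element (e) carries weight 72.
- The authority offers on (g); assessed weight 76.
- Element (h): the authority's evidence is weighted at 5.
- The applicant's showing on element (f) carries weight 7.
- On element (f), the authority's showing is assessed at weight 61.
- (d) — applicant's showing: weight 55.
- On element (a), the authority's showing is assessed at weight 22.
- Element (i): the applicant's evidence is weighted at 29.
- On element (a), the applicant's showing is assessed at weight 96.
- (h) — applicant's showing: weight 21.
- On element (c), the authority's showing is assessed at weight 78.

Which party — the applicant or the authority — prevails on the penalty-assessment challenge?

— Issue I —
At Stage I.1 the applicant must meet clear and convincing evidence (weight is at least 70): on (a) the weight is 96 less the opposing 22 gives net 74, which does reach 70, so (a) meets the standard; on (b) the weight is 74, which does reach 70, so (b) meets the standard.
  All elements met. The burden passes to the authority.
At Stage I.2 the authority must meet clear and convincing evidence (weight is at least 70): on (c) the weight is 78 less the opposing 10 gives net 68, < 70, so (c) does not meet the standard.
  Not every element is met, so the authority fails to carry Stage I.2.
The applicant prevails on this issue.
— Issue II —
Stage II.1 (applicant, a preponderance, weight is at least 50): (d) 55 ≥ 50 — meets; (e) net 72−18=54 ≥ 50 — meets.
  All elements met. The burden passes to the authority.
Stage II.2 (authority, a preponderance, weight is at least 50): (f) net 61−7=54 ≥ 50 — meets; (g) net 76−25=51 ≥ 50 — meets.
  All elements met. The burden passes to the applicant.
Stage II.3 (applicant, a scintilla of evidence, weight is at least 15): (h) net 21−5=16 ≥ 15 — meets; (i) net 29−10=19 ≥ 15 — meets.
  The applicant carries the last stage.
Every stage carried; the applicant prevails on this issue.
Per-issue: Issue I → applicant; Issue II → applicant. The applicant must prevail on every issue; overall, the applicant prevails.

applicant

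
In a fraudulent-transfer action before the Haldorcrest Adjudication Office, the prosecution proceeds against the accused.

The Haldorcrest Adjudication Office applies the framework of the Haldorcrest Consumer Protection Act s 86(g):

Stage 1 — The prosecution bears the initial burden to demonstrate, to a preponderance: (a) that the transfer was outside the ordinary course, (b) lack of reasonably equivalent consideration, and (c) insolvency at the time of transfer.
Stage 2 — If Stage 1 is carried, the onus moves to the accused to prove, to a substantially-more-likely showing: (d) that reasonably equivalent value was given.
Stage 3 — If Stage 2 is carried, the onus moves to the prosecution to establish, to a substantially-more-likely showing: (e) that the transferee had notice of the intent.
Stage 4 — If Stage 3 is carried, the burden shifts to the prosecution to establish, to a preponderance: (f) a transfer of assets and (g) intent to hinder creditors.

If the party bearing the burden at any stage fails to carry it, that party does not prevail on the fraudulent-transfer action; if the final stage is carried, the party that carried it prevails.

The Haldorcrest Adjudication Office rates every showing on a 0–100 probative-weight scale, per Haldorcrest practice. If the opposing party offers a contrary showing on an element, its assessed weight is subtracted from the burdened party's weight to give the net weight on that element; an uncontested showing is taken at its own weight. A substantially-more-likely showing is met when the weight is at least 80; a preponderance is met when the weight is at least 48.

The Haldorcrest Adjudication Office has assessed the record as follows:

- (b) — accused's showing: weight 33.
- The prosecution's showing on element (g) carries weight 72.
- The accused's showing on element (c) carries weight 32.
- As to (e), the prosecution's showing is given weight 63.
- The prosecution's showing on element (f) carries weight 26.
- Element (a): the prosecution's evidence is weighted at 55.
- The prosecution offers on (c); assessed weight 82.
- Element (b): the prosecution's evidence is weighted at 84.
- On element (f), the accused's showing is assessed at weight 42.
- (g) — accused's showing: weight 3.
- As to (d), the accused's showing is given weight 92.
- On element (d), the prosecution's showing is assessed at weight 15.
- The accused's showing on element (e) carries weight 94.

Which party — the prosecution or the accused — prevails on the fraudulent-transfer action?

prosecution

Stage 1 — burden on prosecution; standard: a preponderance (weight is at least 48).
    (a): 55 ≥ 48 [met]
    (b): 84 − 33 = 51 ≥ 48 [met]
    (c): 82 − 32 = 50 ≥ 48 [met]
  Stage 1 is satisfied; the onus moves to the accused.
Stage 2 — burden on accused; standard: a substantially-more-likely showing (weight is at least 80).
    (d): 92 − 15 = 77 < 80 [not met]
  Stage 2 not carried; the accused fails its burden.
So the prosecution prevails.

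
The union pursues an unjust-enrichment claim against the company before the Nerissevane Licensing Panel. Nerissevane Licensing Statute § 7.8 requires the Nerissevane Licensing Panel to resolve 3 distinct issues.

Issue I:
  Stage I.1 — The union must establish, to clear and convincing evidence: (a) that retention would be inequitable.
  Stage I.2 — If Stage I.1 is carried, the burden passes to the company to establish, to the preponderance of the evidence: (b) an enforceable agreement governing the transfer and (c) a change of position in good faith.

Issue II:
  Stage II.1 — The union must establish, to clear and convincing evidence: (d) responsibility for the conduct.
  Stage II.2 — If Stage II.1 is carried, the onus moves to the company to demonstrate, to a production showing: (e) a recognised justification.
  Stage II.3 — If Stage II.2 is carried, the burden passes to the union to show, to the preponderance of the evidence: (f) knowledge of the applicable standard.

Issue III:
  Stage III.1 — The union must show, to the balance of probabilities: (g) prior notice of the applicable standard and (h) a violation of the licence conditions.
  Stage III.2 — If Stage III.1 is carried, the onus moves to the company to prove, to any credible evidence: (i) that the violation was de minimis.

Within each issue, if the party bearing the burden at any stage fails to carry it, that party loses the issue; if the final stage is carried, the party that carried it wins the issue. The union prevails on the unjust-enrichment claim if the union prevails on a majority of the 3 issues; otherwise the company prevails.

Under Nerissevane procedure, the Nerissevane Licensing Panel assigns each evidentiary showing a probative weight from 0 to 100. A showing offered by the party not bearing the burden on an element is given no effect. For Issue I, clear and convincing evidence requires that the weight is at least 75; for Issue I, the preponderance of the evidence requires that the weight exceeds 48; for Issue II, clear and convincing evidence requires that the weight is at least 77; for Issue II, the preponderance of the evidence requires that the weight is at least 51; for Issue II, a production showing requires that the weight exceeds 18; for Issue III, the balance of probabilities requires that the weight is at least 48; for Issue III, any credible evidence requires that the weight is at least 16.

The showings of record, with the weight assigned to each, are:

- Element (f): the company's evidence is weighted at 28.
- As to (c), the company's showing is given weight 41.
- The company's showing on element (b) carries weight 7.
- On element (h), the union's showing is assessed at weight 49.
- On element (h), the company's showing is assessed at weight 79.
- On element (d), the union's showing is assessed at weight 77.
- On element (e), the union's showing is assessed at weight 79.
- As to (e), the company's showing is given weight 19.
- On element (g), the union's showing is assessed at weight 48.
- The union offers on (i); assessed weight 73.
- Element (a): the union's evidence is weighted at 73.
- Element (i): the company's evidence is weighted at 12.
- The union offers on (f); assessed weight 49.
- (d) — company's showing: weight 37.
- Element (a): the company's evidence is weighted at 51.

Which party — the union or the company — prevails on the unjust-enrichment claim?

company

— Issue I —
At Stage I.1 the union must meet clear and convincing evidence (weight is at least 75): on (a) the weight is 73 (the company's 51 is given no effect), < 75, so (a) does not meet the standard.
  Not every element is met, so the union fails to carry Stage I.1.
So the company prevails on this issue.
— Issue II —
At Stage II.1 the union must meet clear and convincing evidence (weight is at least 77): on (d) the weight is 77 (the company's 37 is given no effect), ≥ 77, so (d) meets the standard.
  Stage II.1 is satisfied; the onus moves to the company.
At Stage II.2 the company must meet a production showing (weight exceeds 18): on (e) the weight is 19 (the union's 79 is given no effect), > 18, so (e) meets the standard.
  Stage II.2 is satisfied; the onus moves to the union.
At Stage II.3 the union must meet the preponderance of the evidence (weight is at least 51): on (f) the weight is 49 (the company's 28 is given no effect), < 51, so (f) does not meet the standard.
  The union does not carry Stage II.3.
The company prevails on this issue.
— Issue III —
At Stage III.1 the union must meet the balance of probabilities (weight is at least 48): on (g) the weight is 48, ≥ 48, so (g) meets the standard; on (h) the weight is 49 (the company's 79 is given no effect), ≥ 48, so (h) meets the standard.
  Stage III.1 carried; the burden shifts to the company.
At Stage III.2 the company must meet any credible evidence (weight is at least 16): on (i) the weight is 12 (the union's 73 is given no effect), which does not reach 16, so (i) does not meet the standard.
  Not every element is met, so the company fails to carry Stage III.2.
The analysis ends at Stage III.2; the union prevails on this issue.
Per-issue: Issue I → company; Issue II → company; Issue III → union. The union must prevail on a majority of issues; overall, the company prevails.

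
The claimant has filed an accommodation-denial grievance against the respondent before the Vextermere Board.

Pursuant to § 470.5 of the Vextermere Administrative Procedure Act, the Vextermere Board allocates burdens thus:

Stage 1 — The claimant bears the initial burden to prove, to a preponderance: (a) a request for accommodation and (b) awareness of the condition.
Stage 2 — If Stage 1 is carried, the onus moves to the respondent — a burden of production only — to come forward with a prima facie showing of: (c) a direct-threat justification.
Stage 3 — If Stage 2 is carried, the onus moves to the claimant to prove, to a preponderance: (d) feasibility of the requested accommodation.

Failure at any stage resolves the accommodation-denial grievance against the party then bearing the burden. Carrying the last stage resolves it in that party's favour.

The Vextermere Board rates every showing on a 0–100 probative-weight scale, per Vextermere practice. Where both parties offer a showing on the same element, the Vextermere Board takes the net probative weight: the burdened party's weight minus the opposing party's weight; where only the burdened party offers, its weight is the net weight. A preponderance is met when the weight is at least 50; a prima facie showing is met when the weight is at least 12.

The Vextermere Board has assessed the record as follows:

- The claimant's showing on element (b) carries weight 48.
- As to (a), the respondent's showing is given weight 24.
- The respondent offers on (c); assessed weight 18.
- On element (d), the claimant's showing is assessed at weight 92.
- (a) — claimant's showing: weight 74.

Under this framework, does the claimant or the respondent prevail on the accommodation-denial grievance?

At Stage 1 the claimant must meet a preponderance (weight is at least 50): on (a) the weight is 74 less the opposing 24 gives net 50, ≥ 50, so (a) meets the standard; on (b) the weight is 48, which does not reach 50, so (b) does not meet the standard.
  The claimant does not carry Stage 1.
So the respondent prevails.

respondent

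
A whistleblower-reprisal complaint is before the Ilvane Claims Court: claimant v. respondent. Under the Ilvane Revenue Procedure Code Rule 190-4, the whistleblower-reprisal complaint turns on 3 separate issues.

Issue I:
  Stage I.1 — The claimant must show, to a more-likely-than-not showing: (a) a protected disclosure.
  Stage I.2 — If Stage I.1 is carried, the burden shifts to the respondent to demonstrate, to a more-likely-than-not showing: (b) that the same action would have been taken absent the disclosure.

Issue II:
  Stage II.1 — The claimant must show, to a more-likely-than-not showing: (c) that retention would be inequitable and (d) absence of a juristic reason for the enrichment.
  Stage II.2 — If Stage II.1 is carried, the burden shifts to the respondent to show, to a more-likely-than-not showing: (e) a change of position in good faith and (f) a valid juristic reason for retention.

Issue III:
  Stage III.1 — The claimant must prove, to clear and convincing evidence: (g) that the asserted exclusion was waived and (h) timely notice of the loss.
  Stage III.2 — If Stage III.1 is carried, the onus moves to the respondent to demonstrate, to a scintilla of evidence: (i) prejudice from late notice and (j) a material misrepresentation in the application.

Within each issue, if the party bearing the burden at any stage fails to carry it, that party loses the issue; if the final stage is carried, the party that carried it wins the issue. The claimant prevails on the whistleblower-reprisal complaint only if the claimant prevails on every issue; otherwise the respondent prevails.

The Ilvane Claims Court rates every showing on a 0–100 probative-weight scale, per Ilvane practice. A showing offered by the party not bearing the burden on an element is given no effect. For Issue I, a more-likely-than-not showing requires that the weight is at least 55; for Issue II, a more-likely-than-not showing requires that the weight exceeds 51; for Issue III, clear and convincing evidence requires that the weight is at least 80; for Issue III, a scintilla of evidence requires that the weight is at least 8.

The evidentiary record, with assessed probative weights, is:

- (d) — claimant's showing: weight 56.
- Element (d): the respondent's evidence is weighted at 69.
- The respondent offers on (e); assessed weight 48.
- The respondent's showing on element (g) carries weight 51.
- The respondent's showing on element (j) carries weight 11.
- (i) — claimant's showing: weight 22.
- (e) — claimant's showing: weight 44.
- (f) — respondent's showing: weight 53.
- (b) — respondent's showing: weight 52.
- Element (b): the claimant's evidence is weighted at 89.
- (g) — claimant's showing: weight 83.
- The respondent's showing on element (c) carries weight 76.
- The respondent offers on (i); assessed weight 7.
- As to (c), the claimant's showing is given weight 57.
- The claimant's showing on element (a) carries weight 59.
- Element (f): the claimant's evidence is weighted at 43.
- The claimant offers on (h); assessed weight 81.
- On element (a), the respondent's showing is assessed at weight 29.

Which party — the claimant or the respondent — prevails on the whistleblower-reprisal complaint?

claimant

— Issue I —
At Stage I.1 the claimant must meet a more-likely-than-not showing (weight is at least 55): on (a) the weight is 59 (the respondent's 29 is given no effect), ≥ 55, so (a) meets the standard.
  Stage I.1 carried; the burden shifts to the respondent.
At Stage I.2 the respondent must meet a more-likely-than-not showing (weight is at least 55): on (b) the weight is 52 (the claimant's 89 is given no effect), < 55, so (b) does not meet the standard.
  Stage I.2 not carried; the respondent fails its burden.
So the claimant prevails on this issue.
— Issue II —
Stage II.1 (claimant, a more-likely-than-not showing, weight exceeds 51): (c) 57 (respondent's 76 disregarded) > 51 — meets; (d) 56 (respondent's 69 disregarded) > 51 — meets.
  Stage II.1 carried; the burden shifts to the respondent.
Stage II.2 (respondent, a more-likely-than-not showing, weight exceeds 51): (e) 48 (claimant's 44 disregarded) ≤ 51 — fails; (f) 53 (claimant's 43 disregarded) > 51 — meets.
  Stage II.2 not carried; the respondent fails its burden.
So the claimant prevails on this issue.
— Issue III —
At Stage III.1 the claimant must meet clear and convincing evidence (weight is at least 80): on (g) the weight is 83 (the respondent's 51 is given no effect), which does reach 80, so (g) meets the standard; on (h) the weight is 81, which does reach 80, so (h) meets the standard.
  Stage III.1 carried; the burden shifts to the respondent.
At Stage III.2 the respondent must meet a scintilla of evidence (weight is at least 8): on (i) the weight is 7 (the claimant's 22 is given no effect), which does not reach 8, so (i) does not meet the standard; on (j) the weight is 11, which does reach 8, so (j) meets the standard.
  Not every element is met, so the respondent fails to carry Stage III.2.
So the claimant prevails on this issue.
Per-issue: Issue I → claimant; Issue II → claimant; Issue III → claimant. The claimant must prevail on every issue; overall, the claimant prevails.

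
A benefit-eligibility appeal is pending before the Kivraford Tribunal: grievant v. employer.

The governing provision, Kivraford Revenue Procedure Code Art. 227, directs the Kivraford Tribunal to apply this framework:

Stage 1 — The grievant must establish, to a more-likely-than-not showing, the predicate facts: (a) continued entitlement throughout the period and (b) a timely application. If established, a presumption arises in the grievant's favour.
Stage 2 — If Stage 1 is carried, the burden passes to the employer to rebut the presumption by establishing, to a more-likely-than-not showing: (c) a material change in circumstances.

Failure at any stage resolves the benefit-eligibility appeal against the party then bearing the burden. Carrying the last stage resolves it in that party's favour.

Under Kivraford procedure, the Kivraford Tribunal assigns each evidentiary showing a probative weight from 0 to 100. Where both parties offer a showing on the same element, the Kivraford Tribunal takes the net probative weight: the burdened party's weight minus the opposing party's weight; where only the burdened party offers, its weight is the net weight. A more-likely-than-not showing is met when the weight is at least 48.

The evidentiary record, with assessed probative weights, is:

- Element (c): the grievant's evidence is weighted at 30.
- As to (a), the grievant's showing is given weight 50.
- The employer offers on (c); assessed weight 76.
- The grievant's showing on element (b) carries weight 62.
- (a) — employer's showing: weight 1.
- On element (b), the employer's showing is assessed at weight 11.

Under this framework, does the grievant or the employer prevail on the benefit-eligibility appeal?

Stage 1 (grievant, a more-likely-than-not showing, weight is at least 48): (a) net 50−1=49 ≥ 48 — meets; (b) net 62−11=51 ≥ 48 — meets.
  The grievant carries Stage 1; the employer now bears the burden.
Stage 2 (employer, a more-likely-than-not showing, weight is at least 48): (c) net 76−30=46 < 48 — fails.
  The employer does not carry Stage 2.
The analysis ends at Stage 2; the grievant prevails.

grievant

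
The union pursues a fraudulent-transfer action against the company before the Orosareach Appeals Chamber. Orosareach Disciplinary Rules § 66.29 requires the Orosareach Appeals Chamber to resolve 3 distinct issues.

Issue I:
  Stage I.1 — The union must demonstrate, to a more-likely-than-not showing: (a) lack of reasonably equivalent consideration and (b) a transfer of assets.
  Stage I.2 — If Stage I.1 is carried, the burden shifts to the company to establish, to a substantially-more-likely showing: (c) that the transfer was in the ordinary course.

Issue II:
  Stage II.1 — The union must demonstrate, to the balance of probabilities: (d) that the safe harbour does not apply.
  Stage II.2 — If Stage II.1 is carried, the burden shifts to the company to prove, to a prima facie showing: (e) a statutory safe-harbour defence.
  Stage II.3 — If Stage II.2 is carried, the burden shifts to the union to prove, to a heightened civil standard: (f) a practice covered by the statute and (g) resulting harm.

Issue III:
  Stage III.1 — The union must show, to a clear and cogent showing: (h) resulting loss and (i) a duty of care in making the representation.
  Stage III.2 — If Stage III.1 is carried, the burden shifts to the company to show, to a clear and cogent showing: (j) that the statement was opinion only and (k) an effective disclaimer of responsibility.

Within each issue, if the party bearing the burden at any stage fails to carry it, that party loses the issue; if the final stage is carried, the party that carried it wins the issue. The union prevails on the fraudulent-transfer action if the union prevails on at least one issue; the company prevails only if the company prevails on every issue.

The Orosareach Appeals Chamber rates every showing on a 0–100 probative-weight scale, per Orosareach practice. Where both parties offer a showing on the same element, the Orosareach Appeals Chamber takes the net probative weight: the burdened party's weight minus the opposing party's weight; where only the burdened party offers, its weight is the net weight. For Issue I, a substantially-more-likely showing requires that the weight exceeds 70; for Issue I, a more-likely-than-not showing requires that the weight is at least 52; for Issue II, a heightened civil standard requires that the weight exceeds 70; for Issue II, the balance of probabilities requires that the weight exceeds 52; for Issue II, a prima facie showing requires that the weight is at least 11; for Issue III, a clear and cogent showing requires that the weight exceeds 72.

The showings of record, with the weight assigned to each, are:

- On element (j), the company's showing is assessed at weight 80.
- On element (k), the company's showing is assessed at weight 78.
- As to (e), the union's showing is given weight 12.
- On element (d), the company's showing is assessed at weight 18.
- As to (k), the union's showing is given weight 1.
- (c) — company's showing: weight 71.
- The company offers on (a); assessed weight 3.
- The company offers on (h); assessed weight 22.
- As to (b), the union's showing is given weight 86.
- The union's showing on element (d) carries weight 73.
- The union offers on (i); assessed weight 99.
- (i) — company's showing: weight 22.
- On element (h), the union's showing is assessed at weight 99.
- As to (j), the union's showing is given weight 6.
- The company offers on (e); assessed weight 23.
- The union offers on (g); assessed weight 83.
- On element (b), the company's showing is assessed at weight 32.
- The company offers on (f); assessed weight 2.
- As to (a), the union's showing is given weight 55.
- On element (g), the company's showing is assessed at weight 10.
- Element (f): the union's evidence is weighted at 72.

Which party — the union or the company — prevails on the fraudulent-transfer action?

— Issue I —
Stage I.1 (union, a more-likely-than-not showing, weight is at least 52): (a) net 55−3=52 ≥ 52 — meets; (b) net 86−32=54 ≥ 52 — meets.
  Stage I.1 carried; the burden shifts to the company.
Stage I.2 (company, a substantially-more-likely showing, weight exceeds 70): (c) 71 > 70 — meets.
  Stage I.2 carried; the final stage is satisfied.
With every stage satisfied, the company prevails on this issue.
— Issue II —
Stage II.1 — burden on union; standard: the balance of probabilities (weight exceeds 52).
    (d): 73 − 18 = 55 > 52 [met]
  Stage II.1 carried; the burden shifts to the company.
Stage II.2 — burden on company; standard: a prima facie showing (weight is at least 11).
    (e): 23 − 12 = 11 ≥ 11 [met]
  Stage II.2 carried; the burden shifts to the union.
Stage II.3 — burden on union; standard: a heightened civil standard (weight exceeds 70).
    (f): 72 − 2 = 70 ≤ 70 [not met]
    (g): 83 − 10 = 73 > 70 [met]
  Stage II.3 not carried; the union fails its burden.
So the company prevails on this issue.
— Issue III —
Stage III.1 (union, a clear and cogent showing, weight exceeds 72): (h) net 99−22=77 > 72 — meets; (i) net 99−22=77 > 72 — meets.
  The union carries Stage III.1; the company now bears the burden.
Stage III.2 (company, a clear and cogent showing, weight exceeds 72): (j) net 80−6=74 > 72 — meets; (k) net 78−1=77 > 72 — meets.
  Stage III.2 carried; the final stage is satisfied.
All stages carried — the company prevails on this issue.
Per-issue: Issue I → company; Issue II → company; Issue III → company. The union must prevail on at least one issue; overall, the company prevails.

company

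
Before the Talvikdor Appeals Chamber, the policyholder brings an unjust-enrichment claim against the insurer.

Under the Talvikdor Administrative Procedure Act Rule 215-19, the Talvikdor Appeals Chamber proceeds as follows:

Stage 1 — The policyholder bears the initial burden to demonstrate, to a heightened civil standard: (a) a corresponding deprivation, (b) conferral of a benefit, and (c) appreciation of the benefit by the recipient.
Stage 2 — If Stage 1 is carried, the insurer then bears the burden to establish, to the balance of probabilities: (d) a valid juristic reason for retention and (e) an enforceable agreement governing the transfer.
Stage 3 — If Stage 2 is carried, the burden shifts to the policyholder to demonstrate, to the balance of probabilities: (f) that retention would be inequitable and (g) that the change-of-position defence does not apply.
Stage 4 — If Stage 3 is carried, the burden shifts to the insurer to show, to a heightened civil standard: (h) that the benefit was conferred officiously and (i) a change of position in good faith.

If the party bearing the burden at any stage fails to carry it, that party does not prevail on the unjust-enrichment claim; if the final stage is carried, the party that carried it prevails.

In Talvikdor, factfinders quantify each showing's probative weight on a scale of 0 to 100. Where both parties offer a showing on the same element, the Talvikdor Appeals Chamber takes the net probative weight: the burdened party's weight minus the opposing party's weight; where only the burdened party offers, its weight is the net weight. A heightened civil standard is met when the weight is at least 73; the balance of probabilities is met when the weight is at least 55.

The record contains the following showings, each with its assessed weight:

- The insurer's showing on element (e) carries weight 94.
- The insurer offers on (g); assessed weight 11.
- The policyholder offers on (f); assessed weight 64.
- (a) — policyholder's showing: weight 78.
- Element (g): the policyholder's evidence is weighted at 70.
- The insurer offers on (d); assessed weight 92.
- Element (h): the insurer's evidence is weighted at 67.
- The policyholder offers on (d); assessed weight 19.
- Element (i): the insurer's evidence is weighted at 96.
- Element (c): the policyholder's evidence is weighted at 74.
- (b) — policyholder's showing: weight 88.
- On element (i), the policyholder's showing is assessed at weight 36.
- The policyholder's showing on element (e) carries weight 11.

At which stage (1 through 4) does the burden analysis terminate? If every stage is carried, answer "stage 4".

Stage 1 (policyholder, a heightened civil standard, weight is at least 73): (a) 78 ≥ 73 — meets; (b) 88 ≥ 73 — meets; (c) 74 ≥ 73 — meets.
  All elements met. The burden passes to the insurer.
Stage 2 (insurer, the balance of probabilities, weight is at least 55): (d) net 92−19=73 ≥ 55 — meets; (e) net 94−11=83 ≥ 55 — meets.
  Stage 2 is satisfied; the onus moves to the policyholder.
Stage 3 (policyholder, the balance of probabilities, weight is at least 55): (f) 64 ≥ 55 — meets; (g) net 70−11=59 ≥ 55 — meets.
  The policyholder carries Stage 3; the insurer now bears the burden.
Stage 4 (insurer, a heightened civil standard, weight is at least 73): (h) 67 < 73 — fails; (i) net 96−36=60 < 73 — fails.
  Stage 4 not carried; the insurer fails its burden.
The policyholder prevails.

stage 4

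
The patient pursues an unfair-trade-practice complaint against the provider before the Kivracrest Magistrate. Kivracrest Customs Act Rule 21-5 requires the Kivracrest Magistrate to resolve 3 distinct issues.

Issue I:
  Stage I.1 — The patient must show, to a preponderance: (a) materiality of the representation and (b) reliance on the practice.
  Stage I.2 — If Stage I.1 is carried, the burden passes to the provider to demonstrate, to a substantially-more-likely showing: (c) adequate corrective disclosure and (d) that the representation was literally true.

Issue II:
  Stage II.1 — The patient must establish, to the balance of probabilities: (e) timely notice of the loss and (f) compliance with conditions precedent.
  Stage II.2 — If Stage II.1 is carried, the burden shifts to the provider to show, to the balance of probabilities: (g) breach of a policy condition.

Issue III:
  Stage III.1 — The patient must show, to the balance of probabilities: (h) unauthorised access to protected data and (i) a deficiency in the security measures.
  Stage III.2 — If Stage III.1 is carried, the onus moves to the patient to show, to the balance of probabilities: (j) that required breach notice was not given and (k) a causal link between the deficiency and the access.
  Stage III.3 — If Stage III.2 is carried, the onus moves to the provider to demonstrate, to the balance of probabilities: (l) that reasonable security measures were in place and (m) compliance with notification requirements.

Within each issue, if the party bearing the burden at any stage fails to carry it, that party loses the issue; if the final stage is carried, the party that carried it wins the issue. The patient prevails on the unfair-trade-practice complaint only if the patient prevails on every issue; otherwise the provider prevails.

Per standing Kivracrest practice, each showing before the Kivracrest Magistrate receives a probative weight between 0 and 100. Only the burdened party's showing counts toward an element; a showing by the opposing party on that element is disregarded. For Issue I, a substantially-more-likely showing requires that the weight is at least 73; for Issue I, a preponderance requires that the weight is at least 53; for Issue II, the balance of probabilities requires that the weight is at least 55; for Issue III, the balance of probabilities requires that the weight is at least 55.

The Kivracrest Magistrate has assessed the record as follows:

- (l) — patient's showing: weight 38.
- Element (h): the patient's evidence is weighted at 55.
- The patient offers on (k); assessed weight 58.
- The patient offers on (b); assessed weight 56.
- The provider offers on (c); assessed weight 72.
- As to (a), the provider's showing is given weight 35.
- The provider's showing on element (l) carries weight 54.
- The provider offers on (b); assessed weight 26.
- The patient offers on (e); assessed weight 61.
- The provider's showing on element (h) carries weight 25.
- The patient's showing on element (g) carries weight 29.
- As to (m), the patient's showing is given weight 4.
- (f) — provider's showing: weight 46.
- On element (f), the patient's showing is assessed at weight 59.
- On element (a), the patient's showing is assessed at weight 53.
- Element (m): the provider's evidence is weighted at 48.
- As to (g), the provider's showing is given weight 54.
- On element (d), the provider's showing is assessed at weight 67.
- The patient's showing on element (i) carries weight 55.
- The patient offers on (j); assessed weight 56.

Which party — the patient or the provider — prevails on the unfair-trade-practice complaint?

patient

— Issue I —
Stage I.1 — burden on patient; standard: a preponderance (weight is at least 53).
    (a): 53 (provider's 35 disregarded) ≥ 53 [met]
    (b): 56 (provider's 26 disregarded) ≥ 53 [met]
  All elements met. The burden passes to the provider.
Stage I.2 — burden on provider; standard: a substantially-more-likely showing (weight is at least 73).
    (c): 72 < 73 [not met]
    (d): 67 < 73 [not met]
  Stage I.2 not carried; the provider fails its burden.
The patient prevails on this issue.
— Issue II —
At Stage II.1 the patient must meet the balance of probabilities (weight is at least 55): on (e) the weight is 61, ≥ 55, so (e) meets the standard; on (f) the weight is 59 (the provider's 46 is given no effect), which does reach 55, so (f) meets the standard.
  Stage II.1 carried; the burden shifts to the provider.
At Stage II.2 the provider must meet the balance of probabilities (weight is at least 55): on (g) the weight is 54 (the patient's 29 is given no effect), which does not reach 55, so (g) does not meet the standard.
  The provider does not carry Stage II.2.
The patient prevails on this issue.
— Issue III —
Stage III.1 — burden on patient; standard: the balance of probabilities (weight is at least 55).
    (h): 55 (provider's 25 disregarded) ≥ 55 [met]
    (i): 55 ≥ 55 [met]
  Stage III.1 is satisfied; the patient continues to bear the burden.
Stage III.2 — burden on patient; standard: the balance of probabilities (weight is at least 55).
    (j): 56 ≥ 55 [met]
    (k): 58 ≥ 55 [met]
  All elements met. The burden passes to the provider.
Stage III.3 — burden on provider; standard: the balance of probabilities (weight is at least 55).
    (l): 54 (patient's 38 disregarded) < 55 [not met]
    (m): 48 (patient's 4 disregarded) < 55 [not met]
  The provider does not carry Stage III.3.
The analysis ends at Stage III.3; the patient prevails on this issue.
Per-issue: Issue I → patient; Issue II → patient; Issue III → patient. The patient must prevail on every issue; overall, the patient prevails.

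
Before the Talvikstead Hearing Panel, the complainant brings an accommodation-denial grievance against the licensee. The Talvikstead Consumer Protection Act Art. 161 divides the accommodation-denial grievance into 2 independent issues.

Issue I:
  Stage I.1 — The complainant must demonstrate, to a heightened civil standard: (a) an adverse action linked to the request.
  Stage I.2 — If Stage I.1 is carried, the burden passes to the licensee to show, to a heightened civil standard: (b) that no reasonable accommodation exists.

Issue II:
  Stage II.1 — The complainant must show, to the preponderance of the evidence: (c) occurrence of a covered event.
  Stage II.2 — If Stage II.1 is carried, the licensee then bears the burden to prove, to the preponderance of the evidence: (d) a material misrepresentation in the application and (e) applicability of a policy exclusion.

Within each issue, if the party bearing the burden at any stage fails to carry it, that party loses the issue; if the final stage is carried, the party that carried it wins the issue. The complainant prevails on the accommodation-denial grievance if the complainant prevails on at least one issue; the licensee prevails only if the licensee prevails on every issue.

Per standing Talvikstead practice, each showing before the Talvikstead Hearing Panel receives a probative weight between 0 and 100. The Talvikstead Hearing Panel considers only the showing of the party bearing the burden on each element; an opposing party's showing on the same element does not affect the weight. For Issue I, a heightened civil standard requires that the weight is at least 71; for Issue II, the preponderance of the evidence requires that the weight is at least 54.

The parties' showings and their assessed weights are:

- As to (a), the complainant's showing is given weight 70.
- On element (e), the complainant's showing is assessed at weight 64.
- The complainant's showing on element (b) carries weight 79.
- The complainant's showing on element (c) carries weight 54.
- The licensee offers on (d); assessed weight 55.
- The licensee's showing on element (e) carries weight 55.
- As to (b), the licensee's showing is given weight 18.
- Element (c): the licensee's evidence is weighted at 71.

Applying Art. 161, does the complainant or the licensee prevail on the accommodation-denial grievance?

— Issue I —
Stage I.1 (complainant, a heightened civil standard, weight is at least 71): (a) 70 < 71 — fails.
  Not every element is met, so the complainant fails to carry Stage I.1.
The analysis ends at Stage I.1; the licensee prevails on this issue.
— Issue II —
At Stage II.1 the complainant must meet the preponderance of the evidence (weight is at least 54): on (c) the weight is 54 (the licensee's 71 is given no effect), ≥ 54, so (c) meets the standard.
  Stage II.1 is satisfied; the onus moves to the licensee.
At Stage II.2 the licensee must meet the preponderance of the evidence (weight is at least 54): on (d) the weight is 55, which does reach 54, so (d) meets the standard; on (e) the weight is 55 (the complainant's 64 is given no effect), which does reach 54, so (e) meets the standard.
  All elements met at the final stage.
All stages carried — the licensee prevails on this issue.
Per-issue: Issue I → licensee; Issue II → licensee. The complainant must prevail on at least one issue; overall, the licensee prevails.

licensee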